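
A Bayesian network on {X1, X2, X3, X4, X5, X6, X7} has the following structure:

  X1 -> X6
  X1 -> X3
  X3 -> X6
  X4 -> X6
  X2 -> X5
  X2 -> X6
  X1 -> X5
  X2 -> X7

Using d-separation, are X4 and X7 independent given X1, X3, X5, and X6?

No

There are 3 undirected paths between X4 and X7; checking each against the conditioning set {X1, X3, X5, X6}:
  1. X4 → X6 ← X3 ← X1 → X5 ← X2 → X7 — X6:collider[open]; X3:chain[blocks]; X1:fork[blocks]; X5:collider[open]; X2:fork[open] ⇒ blocked
  2. X4 → X6 ← X2 → X7 — X6:collider[open]; X2:fork[open] ⇒ active
  3. X4 → X6 ← X1 → X5 ← X2 → X7 — X6:collider[open]; X1:fork[blocks]; X5:collider[open]; X2:fork[open] ⇒ blocked
At least one path is unblocked, so d-separation fails.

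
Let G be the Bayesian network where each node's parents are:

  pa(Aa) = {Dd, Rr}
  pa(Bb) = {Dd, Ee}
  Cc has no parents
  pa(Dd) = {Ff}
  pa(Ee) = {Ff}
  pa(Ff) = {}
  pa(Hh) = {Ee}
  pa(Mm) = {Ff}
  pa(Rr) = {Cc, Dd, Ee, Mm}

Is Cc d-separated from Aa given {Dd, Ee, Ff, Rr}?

Yes — Cc and Aa are d-separated given {Dd, Ee, Ff, Rr}.

6 paths connect Cc and Aa; each must be blocked for d-separation to hold:
  1. Cc → Rr ← Dd → Aa — Rr:collider[open]; Dd:fork[blocks] ⇒ blocked
  2. Cc → Rr ← Ee ← Ff → Dd → Aa — Rr:collider[open]; Ee:chain[blocks]; Ff:fork[blocks]; Dd:chain[blocks] ⇒ blocked
  3. Cc → Rr ← Ee → Bb ← Dd → Aa — Rr:collider[open]; Ee:fork[blocks]; Bb:collider[blocks]; Dd:fork[blocks] ⇒ blocked
  4. Cc → Rr → Aa — Rr:chain[blocks] ⇒ blocked
  5. Cc → Rr ← Mm ← Ff → Dd → Aa — Rr:collider[open]; Mm:chain[open]; Ff:fork[blocks]; Dd:chain[blocks] ⇒ blocked
  6. Cc → Rr ← Mm ← Ff → Ee → Bb ← Dd → Aa — Rr:collider[open]; Mm:chain[open]; Ff:fork[blocks]; Ee:chain[blocks]; Bb:collider[blocks]; Dd:fork[blocks] ⇒ blocked
Every path is blocked, so Cc and Aa are d-separated given {Dd, Ee, Ff, Rr}.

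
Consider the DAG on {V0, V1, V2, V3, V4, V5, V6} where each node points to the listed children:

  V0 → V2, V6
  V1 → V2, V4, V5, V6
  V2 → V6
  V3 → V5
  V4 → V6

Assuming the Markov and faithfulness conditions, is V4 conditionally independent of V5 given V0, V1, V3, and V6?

We examine all 4 paths between V4 and V5:
  1. V4 ← V1 → V5 — V1:fork[blocks] ⇒ blocked
  2. V4 → V6 ← V1 → V5 — V6:collider[open]; V1:fork[blocks] ⇒ blocked
  3. V4 → V6 ← V2 ← V1 → V5 — V6:collider[open]; V2:chain[open]; V1:fork[blocks] ⇒ blocked
  4. V4 → V6 ← V0 → V2 ← V1 → V5 — V6:collider[open]; V0:fork[blocks]; V2:collider[open]; V1:fork[blocks] ⇒ blocked
Since every path is blocked, d-separation holds.

Yes — V4 and V5 are d-separated given {V0, V1, V3, V6}.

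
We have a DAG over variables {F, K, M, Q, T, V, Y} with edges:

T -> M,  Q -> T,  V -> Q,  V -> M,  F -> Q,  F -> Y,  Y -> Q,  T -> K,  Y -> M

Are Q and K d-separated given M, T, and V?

Enumerating the 4 paths from Q to K and testing each for blocking by {M, T, V}:
  1. Q ← F → Y → M ← T → K — F:fork[open]; Y:chain[open]; M:collider[open]; T:fork[blocks] ⇒ blocked
  2. Q ← Y → M ← T → K — Y:fork[open]; M:collider[open]; T:fork[blocks] ⇒ blocked
  3. Q → T → K — T:chain[blocks] ⇒ blocked
  4. Q ← V → M ← T → K — V:fork[blocks]; M:collider[open]; T:fork[blocks] ⇒ blocked
Since every path is blocked, d-separation holds.

Yes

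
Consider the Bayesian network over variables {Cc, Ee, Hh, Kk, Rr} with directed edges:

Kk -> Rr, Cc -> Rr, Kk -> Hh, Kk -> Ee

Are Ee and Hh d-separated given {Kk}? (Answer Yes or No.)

Only one path connects Ee and Hh:
Path 1: Ee ← Kk → Hh
  Kk is a fork here and Kk is conditioned on, so the path is blocked at Kk.
Since every path is blocked, d-separation holds.

Yes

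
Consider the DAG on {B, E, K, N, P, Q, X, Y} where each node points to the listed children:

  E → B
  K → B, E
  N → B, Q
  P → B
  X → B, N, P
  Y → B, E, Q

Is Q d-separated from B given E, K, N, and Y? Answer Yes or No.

Enumerating the 6 paths from Q to B and testing each for blocking by {E, K, N, Y}:
  1. Q ← N ← X → P → B — N:chain[blocks]; X:fork[open]; P:chain[open] ⇒ blocked
  2. Q ← N ← X → B — N:chain[blocks]; X:fork[open] ⇒ blocked
  3. Q ← N → B — N:fork[blocks] ⇒ blocked
  4. Q ← Y → E ← K → B — Y:fork[blocks]; E:collider[open]; K:fork[blocks] ⇒ blocked
  5. Q ← Y → E → B — Y:fork[blocks]; E:chain[blocks] ⇒ blocked
  6. Q ← Y → B — Y:fork[blocks] ⇒ blocked
Since every path is blocked, d-separation holds.

Yes — Q and B are d-separated given {E, K, N, Y}.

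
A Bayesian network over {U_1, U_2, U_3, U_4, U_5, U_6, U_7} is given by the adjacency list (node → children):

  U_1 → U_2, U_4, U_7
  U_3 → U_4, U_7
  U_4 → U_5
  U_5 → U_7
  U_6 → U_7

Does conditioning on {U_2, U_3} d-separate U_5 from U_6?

Yes — U_5 and U_6 are d-separated given {U_2, U_3}.

We examine all 3 paths between U_5 and U_6:
Path 1: U_5 → U_7 ← U_6
  U_7 is a collider here and neither U_7 nor any of its descendants is conditioned on, so the collider stays closed — the path is blocked at U_7.
Path 2: U_5 ← U_4 ← U_1 → U_7 ← U_6
  U_7 is a collider here and neither U_7 nor any of its descendants is conditioned on, so the collider stays closed — the path is blocked at U_7.
Path 3: U_5 ← U_4 ← U_3 → U_7 ← U_6
  U_3 is a fork here and U_3 is conditioned on, so the path is blocked at U_3.
Every path is blocked, so U_5 and U_6 are d-separated given {U_2, U_3}.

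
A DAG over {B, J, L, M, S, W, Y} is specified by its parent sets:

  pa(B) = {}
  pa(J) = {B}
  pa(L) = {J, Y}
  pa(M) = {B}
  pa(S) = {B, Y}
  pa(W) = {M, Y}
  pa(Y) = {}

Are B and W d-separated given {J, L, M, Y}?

There are 3 undirected paths between B and W; checking each against the conditioning set {J, L, M, Y}:
Path 1: B → J → L ← Y → W
  J is a chain here and J is conditioned on, so the path is blocked at J.
Path 2: B → S ← Y → W
  S is a collider here and neither S nor any of its descendants is conditioned on, so the collider stays closed — the path is blocked at S.
Path 3: B → M → W
  M is a chain here and M is conditioned on, so the path is blocked at M.
All paths are blocked; B ⊥ W | {J, L, M, Y} holds.

Yes — B and W are d-separated given {J, L, M, Y}.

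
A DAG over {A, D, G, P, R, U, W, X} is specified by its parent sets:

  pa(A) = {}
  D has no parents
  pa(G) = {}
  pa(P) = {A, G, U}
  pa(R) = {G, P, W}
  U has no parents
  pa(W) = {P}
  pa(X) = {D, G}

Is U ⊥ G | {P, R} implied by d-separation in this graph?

No

3 paths connect U and G; each must be blocked for d-separation to hold:
Path 1: U → P → R ← G
  P is a chain here and P is conditioned on, so the path is blocked at P.
Path 2: U → P → W → R ← G
  P is a chain here and P is conditioned on, so the path is blocked at P.
Path 3: U → P ← G
  P is a collider and P is conditioned on, which opens it — no node blocks this path, so it is active.
Since the path U → P ← G is active, U and G are not d-separated given {P, R}.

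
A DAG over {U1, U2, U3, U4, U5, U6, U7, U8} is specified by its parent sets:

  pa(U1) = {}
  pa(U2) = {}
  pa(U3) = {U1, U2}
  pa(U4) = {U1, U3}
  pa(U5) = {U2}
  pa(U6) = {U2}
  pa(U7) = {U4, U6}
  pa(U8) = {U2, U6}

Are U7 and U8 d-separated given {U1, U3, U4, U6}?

Yes

We examine all 6 paths between U7 and U8:
Path 1: U7 ← U4 ← U1 → U3 ← U2 → U8
  U4 is a chain here and U4 is conditioned on, so the path is blocked at U4.
Path 2: U7 ← U4 ← U1 → U3 ← U2 → U6 → U8
  U4 is a chain here and U4 is conditioned on, so the path is blocked at U4.
Path 3: U7 ← U4 ← U3 ← U2 → U8
  U4 is a chain here and U4 is conditioned on, so the path is blocked at U4.
Path 4: U7 ← U4 ← U3 ← U2 → U6 → U8
  U4 is a chain here and U4 is conditioned on, so the path is blocked at U4.
Path 5: U7 ← U6 → U8
  U6 is a fork here and U6 is conditioned on, so the path is blocked at U6.
Path 6: U7 ← U6 ← U2 → U8
  U6 is a chain here and U6 is conditioned on, so the path is blocked at U6.
Since every path is blocked, d-separation holds.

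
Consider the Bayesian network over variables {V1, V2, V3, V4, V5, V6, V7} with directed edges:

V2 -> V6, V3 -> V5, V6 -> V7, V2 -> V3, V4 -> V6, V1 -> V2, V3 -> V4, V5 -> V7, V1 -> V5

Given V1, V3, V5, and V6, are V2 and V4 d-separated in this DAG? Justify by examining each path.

No

6 paths connect V2 and V4; each must be blocked for d-separation to hold:
Path 1: V2 → V3 → V4
  V3 is a chain here and V3 is conditioned on, so the path is blocked at V3.
Path 2: V2 → V3 → V5 → V7 ← V6 ← V4
  V3 is a chain here and V3 is conditioned on, so the path is blocked at V3.
Path 3: V2 → V6 ← V4
  V6 is a collider and V6 is conditioned on, which opens it — no node blocks this path, so it is active.
Path 4: V2 → V6 → V7 ← V5 ← V3 → V4
  V6 is a chain here and V6 is conditioned on, so the path is blocked at V6.
Path 5: V2 ← V1 → V5 ← V3 → V4
  V1 is a fork here and V1 is conditioned on, so the path is blocked at V1.
Path 6: V2 ← V1 → V5 → V7 ← V6 ← V4
  V1 is a fork here and V1 is conditioned on, so the path is blocked at V1.
At least one path is unblocked, so d-separation fails.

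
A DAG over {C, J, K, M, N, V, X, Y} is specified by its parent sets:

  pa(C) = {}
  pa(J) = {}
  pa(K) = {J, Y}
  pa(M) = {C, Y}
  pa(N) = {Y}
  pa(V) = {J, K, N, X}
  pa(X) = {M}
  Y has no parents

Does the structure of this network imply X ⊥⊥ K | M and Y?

Yes — X and K are d-separated given {M, Y}.

There are 6 undirected paths between X and K; checking each against the conditioning set {M, Y}:
Path 1: X ← M ← Y → K
  M is a chain here and M is conditioned on, so the path is blocked at M.
Path 2: X ← M ← Y → N → V ← K
  M is a chain here and M is conditioned on, so the path is blocked at M.
Path 3: X ← M ← Y → N → V ← J → K
  M is a chain here and M is conditioned on, so the path is blocked at M.
Path 4: X → V ← K
  V is a collider here and neither V nor any of its descendants is conditioned on, so the collider stays closed — the path is blocked at V.
Path 5: X → V ← J → K
  V is a collider here and neither V nor any of its descendants is conditioned on, so the collider stays closed — the path is blocked at V.
Path 6: X → V ← N ← Y → K
  V is a collider here and neither V nor any of its descendants is conditioned on, so the collider stays closed — the path is blocked at V.
All paths are blocked; X ⊥ K | {M, Y} holds.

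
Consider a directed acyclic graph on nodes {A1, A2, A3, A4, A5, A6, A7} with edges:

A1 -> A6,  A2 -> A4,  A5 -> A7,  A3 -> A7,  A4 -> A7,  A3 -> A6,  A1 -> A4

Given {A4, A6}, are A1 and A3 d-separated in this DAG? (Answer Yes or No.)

No

2 paths connect A1 and A3; each must be blocked for d-separation to hold:
  1. A1 → A6 ← A3 — A6:collider[open] ⇒ active
  2. A1 → A4 → A7 ← A3 — A4:chain[blocks]; A7:collider[blocks] ⇒ blocked
At least one path is unblocked, so d-separation fails.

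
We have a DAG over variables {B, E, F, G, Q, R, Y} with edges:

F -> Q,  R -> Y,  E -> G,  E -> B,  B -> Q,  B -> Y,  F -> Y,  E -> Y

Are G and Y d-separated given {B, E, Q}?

3 paths connect G and Y; each must be blocked for d-separation to hold:
Path 1: G ← E → Y
  E is a fork here and E is conditioned on, so the path is blocked at E.
Path 2: G ← E → B → Q ← F → Y
  E is a fork here and E is conditioned on, so the path is blocked at E.
Path 3: G ← E → B → Y
  E is a fork here and E is conditioned on, so the path is blocked at E.
Every path is blocked, so G and Y are d-separated given {B, E, Q}.

Yes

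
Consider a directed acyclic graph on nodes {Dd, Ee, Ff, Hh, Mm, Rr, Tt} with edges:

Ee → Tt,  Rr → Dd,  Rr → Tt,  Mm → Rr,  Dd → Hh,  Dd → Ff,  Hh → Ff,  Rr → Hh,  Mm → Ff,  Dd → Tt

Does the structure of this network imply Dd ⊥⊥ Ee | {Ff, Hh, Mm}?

Enumerating the 6 paths from Dd to Ee and testing each for blocking by {Ff, Hh, Mm}:
Path 1: Dd → Hh ← Rr → Tt ← Ee
  Tt is a collider here and neither Tt nor any of its descendants is conditioned on, so the collider stays closed — the path is blocked at Tt.
Path 2: Dd → Hh → Ff ← Mm → Rr → Tt ← Ee
  Hh is a chain here and Hh is conditioned on, so the path is blocked at Hh.
Path 3: Dd ← Rr → Tt ← Ee
  Tt is a collider here and neither Tt nor any of its descendants is conditioned on, so the collider stays closed — the path is blocked at Tt.
Path 4: Dd → Ff ← Hh ← Rr → Tt ← Ee
  Hh is a chain here and Hh is conditioned on, so the path is blocked at Hh.
Path 5: Dd → Ff ← Mm → Rr → Tt ← Ee
  Mm is a fork here and Mm is conditioned on, so the path is blocked at Mm.
Path 6: Dd → Tt ← Ee
  Tt is a collider here and neither Tt nor any of its descendants is conditioned on, so the collider stays closed — the path is blocked at Tt.
Every path is blocked, so Dd and Ee are d-separated given {Ff, Hh, Mm}.

Yes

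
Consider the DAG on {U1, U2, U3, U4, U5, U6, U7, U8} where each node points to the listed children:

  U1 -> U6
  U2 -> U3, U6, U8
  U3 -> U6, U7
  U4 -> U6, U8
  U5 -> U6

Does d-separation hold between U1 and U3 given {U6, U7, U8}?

No

Enumerating the 3 paths from U1 to U3 and testing each for blocking by {U6, U7, U8}:
Path 1: U1 → U6 ← U4 → U8 ← U2 → U3
  U6 is a collider and U6 is conditioned on, which opens it; U4 is a fork and U4 is not conditioned on; U8 is a collider and U8 is conditioned on, which opens it; U2 is a fork and U2 is not conditioned on — no node blocks this path, so it is active.
Path 2: U1 → U6 ← U2 → U3
  U6 is a collider and U6 is conditioned on, which opens it; U2 is a fork and U2 is not conditioned on — no node blocks this path, so it is active.
Path 3: U1 → U6 ← U3
  U6 is a collider and U6 is conditioned on, which opens it — no node blocks this path, so it is active.
At least one path is unblocked, so d-separation fails.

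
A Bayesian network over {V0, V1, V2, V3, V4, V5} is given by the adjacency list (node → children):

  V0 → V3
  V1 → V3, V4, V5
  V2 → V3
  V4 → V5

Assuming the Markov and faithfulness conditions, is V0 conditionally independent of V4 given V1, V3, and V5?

There are 2 undirected paths between V0 and V4; checking each against the conditioning set {V1, V3, V5}:
Path 1: V0 → V3 ← V1 → V5 ← V4
  V1 is a fork here and V1 is conditioned on, so the path is blocked at V1.
Path 2: V0 → V3 ← V1 → V4
  V1 is a fork here and V1 is conditioned on, so the path is blocked at V1.
All paths are blocked; V0 ⊥ V4 | {V1, V3, V5} holds.

Yes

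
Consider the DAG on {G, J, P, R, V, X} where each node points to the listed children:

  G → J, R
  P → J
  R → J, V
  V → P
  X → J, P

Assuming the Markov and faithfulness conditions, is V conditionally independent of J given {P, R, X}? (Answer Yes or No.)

Enumerating the 4 paths from V to J and testing each for blocking by {P, R, X}:
Path 1: V → P → J
  P is a chain here and P is conditioned on, so the path is blocked at P.
Path 2: V → P ← X → J
  X is a fork here and X is conditioned on, so the path is blocked at X.
Path 3: V ← R ← G → J
  R is a chain here and R is conditioned on, so the path is blocked at R.
Path 4: V ← R → J
  R is a fork here and R is conditioned on, so the path is blocked at R.
All paths are blocked; V ⊥ J | {P, R, X} holds.

Yes — V and J are d-separated given {P, R, X}.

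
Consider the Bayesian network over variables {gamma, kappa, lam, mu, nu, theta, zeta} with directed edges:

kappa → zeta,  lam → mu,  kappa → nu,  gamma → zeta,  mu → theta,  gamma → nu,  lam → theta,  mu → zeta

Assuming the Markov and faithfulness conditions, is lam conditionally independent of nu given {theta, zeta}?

We examine all 4 paths between lam and nu:
Path 1: lam → mu → zeta ← gamma → nu
  mu is a chain and mu is not conditioned on; zeta is a collider and zeta is conditioned on, which opens it; gamma is a fork and gamma is not conditioned on — no node blocks this path, so it is active.
Path 2: lam → mu → zeta ← kappa → nu
  mu is a chain and mu is not conditioned on; zeta is a collider and zeta is conditioned on, which opens it; kappa is a fork and kappa is not conditioned on — no node blocks this path, so it is active.
Path 3: lam → theta ← mu → zeta ← gamma → nu
  theta is a collider and theta is conditioned on, which opens it; mu is a fork and mu is not conditioned on; zeta is a collider and zeta is conditioned on, which opens it; gamma is a fork and gamma is not conditioned on — no node blocks this path, so it is active.
Path 4: lam → theta ← mu → zeta ← kappa → nu
  theta is a collider and theta is conditioned on, which opens it; mu is a fork and mu is not conditioned on; zeta is a collider and zeta is conditioned on, which opens it; kappa is a fork and kappa is not conditioned on — no node blocks this path, so it is active.
At least one path is unblocked, so d-separation fails.

No — lam and nu are not d-separated given {theta, zeta}.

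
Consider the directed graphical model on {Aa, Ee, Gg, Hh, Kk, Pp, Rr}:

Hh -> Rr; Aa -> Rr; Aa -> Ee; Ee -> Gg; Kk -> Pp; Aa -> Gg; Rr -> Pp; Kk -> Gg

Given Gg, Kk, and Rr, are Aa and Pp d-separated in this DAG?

Yes

Enumerating the 3 paths from Aa to Pp and testing each for blocking by {Gg, Kk, Rr}:
Path 1: Aa → Gg ← Kk → Pp
  Kk is a fork here and Kk is conditioned on, so the path is blocked at Kk.
Path 2: Aa → Ee → Gg ← Kk → Pp
  Kk is a fork here and Kk is conditioned on, so the path is blocked at Kk.
Path 3: Aa → Rr → Pp
  Rr is a chain here and Rr is conditioned on, so the path is blocked at Rr.
Since every path is blocked, d-separation holds.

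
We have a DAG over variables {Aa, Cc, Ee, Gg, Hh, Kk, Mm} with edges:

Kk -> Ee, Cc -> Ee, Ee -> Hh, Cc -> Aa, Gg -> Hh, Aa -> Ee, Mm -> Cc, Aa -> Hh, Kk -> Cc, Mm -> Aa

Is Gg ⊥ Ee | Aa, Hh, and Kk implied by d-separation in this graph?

Enumerating the 6 paths from Gg to Ee and testing each for blocking by {Aa, Hh, Kk}:
Path 1: Gg → Hh ← Aa → Ee
  Aa is a fork here and Aa is conditioned on, so the path is blocked at Aa.
Path 2: Gg → Hh ← Aa ← Mm → Cc ← Kk → Ee
  Aa is a chain here and Aa is conditioned on, so the path is blocked at Aa.
Path 3: Gg → Hh ← Aa ← Mm → Cc → Ee
  Aa is a chain here and Aa is conditioned on, so the path is blocked at Aa.
Path 4: Gg → Hh ← Aa ← Cc ← Kk → Ee
  Aa is a chain here and Aa is conditioned on, so the path is blocked at Aa.
Path 5: Gg → Hh ← Aa ← Cc → Ee
  Aa is a chain here and Aa is conditioned on, so the path is blocked at Aa.
Path 6: Gg → Hh ← Ee
  Hh is a collider and Hh is conditioned on, which opens it — no node blocks this path, so it is active.
At least one path is unblocked, so d-separation fails.

No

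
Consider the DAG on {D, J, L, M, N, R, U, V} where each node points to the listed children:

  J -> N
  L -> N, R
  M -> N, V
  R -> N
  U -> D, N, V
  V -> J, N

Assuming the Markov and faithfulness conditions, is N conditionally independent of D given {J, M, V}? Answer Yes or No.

No — N and D are not d-separated given {J, M, V}.

We examine all 4 paths between N and D:
Path 1: N ← J ← V ← U → D
  J is a chain here and J is conditioned on, so the path is blocked at J.
Path 2: N ← U → D
  U is a fork and U is not conditioned on — no node blocks this path, so it is active.
Path 3: N ← M → V ← U → D
  M is a fork here and M is conditioned on, so the path is blocked at M.
Path 4: N ← V ← U → D
  V is a chain here and V is conditioned on, so the path is blocked at V.
Since the path N ← U → D is active, N and D are not d-separated given {J, M, V}.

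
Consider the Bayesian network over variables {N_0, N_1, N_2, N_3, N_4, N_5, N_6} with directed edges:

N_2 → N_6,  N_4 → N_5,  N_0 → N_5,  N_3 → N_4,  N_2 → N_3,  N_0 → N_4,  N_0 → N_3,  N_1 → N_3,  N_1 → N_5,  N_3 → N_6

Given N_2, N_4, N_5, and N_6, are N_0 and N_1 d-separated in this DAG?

There are 6 undirected paths between N_0 and N_1; checking each against the conditioning set {N_2, N_4, N_5, N_6}:
Path 1: N_0 → N_5 ← N_1
  N_5 is a collider and N_5 is conditioned on, which opens it — no node blocks this path, so it is active.
Path 2: N_0 → N_5 ← N_4 ← N_3 ← N_1
  N_4 is a chain here and N_4 is conditioned on, so the path is blocked at N_4.
Path 3: N_0 → N_4 → N_5 ← N_1
  N_4 is a chain here and N_4 is conditioned on, so the path is blocked at N_4.
Path 4: N_0 → N_4 ← N_3 ← N_1
  N_4 is a collider and N_4 is conditioned on, which opens it; N_3 is a chain and N_3 is not conditioned on — no node blocks this path, so it is active.
Path 5: N_0 → N_3 ← N_1
  N_3 is a collider and its descendant N_5 is conditioned on, which opens it — no node blocks this path, so it is active.
Path 6: N_0 → N_3 → N_4 → N_5 ← N_1
  N_4 is a chain here and N_4 is conditioned on, so the path is blocked at N_4.
At least one path is unblocked, so d-separation fails.

No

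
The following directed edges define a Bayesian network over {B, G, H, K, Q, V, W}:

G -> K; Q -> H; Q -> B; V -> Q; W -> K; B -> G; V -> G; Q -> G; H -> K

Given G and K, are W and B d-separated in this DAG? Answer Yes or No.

Enumerating the 6 paths from W to B and testing each for blocking by {G, K}:
Path 1: W → K ← H ← Q → B
  K is a collider and K is conditioned on, which opens it; H is a chain and H is not conditioned on; Q is a fork and Q is not conditioned on — no node blocks this path, so it is active.
Path 2: W → K ← H ← Q ← V → G ← B
  K is a collider and K is conditioned on, which opens it; H is a chain and H is not conditioned on; Q is a chain and Q is not conditioned on; V is a fork and V is not conditioned on; G is a collider and G is conditioned on, which opens it — no node blocks this path, so it is active.
Path 3: W → K ← H ← Q → G ← B
  K is a collider and K is conditioned on, which opens it; H is a chain and H is not conditioned on; Q is a fork and Q is not conditioned on; G is a collider and G is conditioned on, which opens it — no node blocks this path, so it is active.
Path 4: W → K ← G ← Q → B
  G is a chain here and G is conditioned on, so the path is blocked at G.
Path 5: W → K ← G ← B
  G is a chain here and G is conditioned on, so the path is blocked at G.
Path 6: W → K ← G ← V → Q → B
  G is a chain here and G is conditioned on, so the path is blocked at G.
Since the path W → K ← H ← Q → B is active, W and B are not d-separated given {G, K}.

No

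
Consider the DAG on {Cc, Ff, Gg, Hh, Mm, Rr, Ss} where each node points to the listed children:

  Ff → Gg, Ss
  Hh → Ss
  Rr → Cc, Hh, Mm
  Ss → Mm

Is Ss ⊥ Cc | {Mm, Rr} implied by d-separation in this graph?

Yes

We examine all 2 paths between Ss and Cc:
  1. Ss → Mm ← Rr → Cc — Mm:collider[open]; Rr:fork[blocks] ⇒ blocked
  2. Ss ← Hh ← Rr → Cc — Hh:chain[open]; Rr:fork[blocks] ⇒ blocked
Since every path is blocked, d-separation holds.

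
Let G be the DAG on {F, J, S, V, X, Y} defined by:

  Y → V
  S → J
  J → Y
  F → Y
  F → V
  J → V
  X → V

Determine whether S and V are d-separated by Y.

No

There are 3 undirected paths between S and V; checking each against the conditioning set {Y}:
Path 1: S → J → V
  J is a chain and J is not conditioned on — no node blocks this path, so it is active.
Path 2: S → J → Y ← F → V
  J is a chain and J is not conditioned on; Y is a collider and Y is conditioned on, which opens it; F is a fork and F is not conditioned on — no node blocks this path, so it is active.
Path 3: S → J → Y → V
  Y is a chain here and Y is conditioned on, so the path is blocked at Y.
Since the path S → J → V is active, S and V are not d-separated given {Y}.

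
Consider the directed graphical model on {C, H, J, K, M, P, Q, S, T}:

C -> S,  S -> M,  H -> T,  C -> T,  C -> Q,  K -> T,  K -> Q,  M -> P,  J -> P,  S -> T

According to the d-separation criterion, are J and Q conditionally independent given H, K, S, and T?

Yes

We examine all 4 paths between J and Q:
  1. J → P ← M ← S ← C → Q — P:collider[blocks]; M:chain[open]; S:chain[blocks]; C:fork[open] ⇒ blocked
  2. J → P ← M ← S ← C → T ← K → Q — P:collider[blocks]; M:chain[open]; S:chain[blocks]; C:fork[open]; T:collider[open]; K:fork[blocks] ⇒ blocked
  3. J → P ← M ← S → T ← K → Q — P:collider[blocks]; M:chain[open]; S:fork[blocks]; T:collider[open]; K:fork[blocks] ⇒ blocked
  4. J → P ← M ← S → T ← C → Q — P:collider[blocks]; M:chain[open]; S:fork[blocks]; T:collider[open]; C:fork[open] ⇒ blocked
Every path is blocked, so J and Q are d-separated given {H, K, S, T}.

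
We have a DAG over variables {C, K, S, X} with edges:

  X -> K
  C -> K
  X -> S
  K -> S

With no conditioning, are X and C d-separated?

Yes

We examine all 2 paths between X and C:
Path 1: X → S ← K ← C
  S is a collider here and neither S nor any of its descendants is conditioned on, so the collider stays closed — the path is blocked at S.
Path 2: X → K ← C
  K is a collider here and neither K nor any of its descendants is conditioned on, so the collider stays closed — the path is blocked at K.
Since every path is blocked, d-separation holds.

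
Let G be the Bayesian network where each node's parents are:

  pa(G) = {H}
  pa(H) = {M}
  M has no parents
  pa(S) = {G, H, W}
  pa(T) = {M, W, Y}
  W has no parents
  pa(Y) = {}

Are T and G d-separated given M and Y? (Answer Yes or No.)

There are 4 undirected paths between T and G; checking each against the conditioning set {M, Y}:
  1. T ← M → H → G — M:fork[blocks]; H:chain[open] ⇒ blocked
  2. T ← M → H → S ← G — M:fork[blocks]; H:chain[open]; S:collider[blocks] ⇒ blocked
  3. T ← W → S ← H → G — W:fork[open]; S:collider[blocks]; H:fork[open] ⇒ blocked
  4. T ← W → S ← G — W:fork[open]; S:collider[blocks] ⇒ blocked
All paths are blocked; T ⊥ G | {M, Y} holds.

Yes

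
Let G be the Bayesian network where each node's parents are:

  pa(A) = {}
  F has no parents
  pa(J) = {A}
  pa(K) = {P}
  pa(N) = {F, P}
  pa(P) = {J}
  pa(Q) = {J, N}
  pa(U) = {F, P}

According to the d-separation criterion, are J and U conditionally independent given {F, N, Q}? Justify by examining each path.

Enumerating the 4 paths from J to U and testing each for blocking by {F, N, Q}:
Path 1: J → P → N ← F → U
  F is a fork here and F is conditioned on, so the path is blocked at F.
Path 2: J → P → U
  P is a chain and P is not conditioned on — no node blocks this path, so it is active.
Path 3: J → Q ← N ← P → U
  N is a chain here and N is conditioned on, so the path is blocked at N.
Path 4: J → Q ← N ← F → U
  N is a chain here and N is conditioned on, so the path is blocked at N.
Because an active path exists, J and U are not d-separated.

No — J and U are not d-separated given {F, N, Q}.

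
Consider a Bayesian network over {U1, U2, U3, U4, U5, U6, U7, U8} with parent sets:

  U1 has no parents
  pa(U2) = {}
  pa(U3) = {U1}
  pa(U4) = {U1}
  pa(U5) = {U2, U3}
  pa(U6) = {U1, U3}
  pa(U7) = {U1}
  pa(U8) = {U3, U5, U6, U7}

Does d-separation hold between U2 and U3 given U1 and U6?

Yes

There are 6 undirected paths between U2 and U3; checking each against the conditioning set {U1, U6}:
Path 1: U2 → U5 ← U3
  U5 is a collider here and neither U5 nor any of its descendants is conditioned on, so the collider stays closed — the path is blocked at U5.
Path 2: U2 → U5 → U8 ← U3
  U8 is a collider here and neither U8 nor any of its descendants is conditioned on, so the collider stays closed — the path is blocked at U8.
Path 3: U2 → U5 → U8 ← U6 ← U3
  U8 is a collider here and neither U8 nor any of its descendants is conditioned on, so the collider stays closed — the path is blocked at U8.
Path 4: U2 → U5 → U8 ← U6 ← U1 → U3
  U8 is a collider here and neither U8 nor any of its descendants is conditioned on, so the collider stays closed — the path is blocked at U8.
Path 5: U2 → U5 → U8 ← U7 ← U1 → U3
  U8 is a collider here and neither U8 nor any of its descendants is conditioned on, so the collider stays closed — the path is blocked at U8.
Path 6: U2 → U5 → U8 ← U7 ← U1 → U6 ← U3
  U8 is a collider here and neither U8 nor any of its descendants is conditioned on, so the collider stays closed — the path is blocked at U8.
Since every path is blocked, d-separation holds.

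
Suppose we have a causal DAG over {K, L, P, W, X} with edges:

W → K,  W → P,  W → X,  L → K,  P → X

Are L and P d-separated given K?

Enumerating the 2 paths from L to P and testing each for blocking by {K}:
Path 1: L → K ← W → X ← P
  X is a collider here and neither X nor any of its descendants is conditioned on, so the collider stays closed — the path is blocked at X.
Path 2: L → K ← W → P
  K is a collider and K is conditioned on, which opens it; W is a fork and W is not conditioned on — no node blocks this path, so it is active.
Because an active path exists, L and P are not d-separated.

No — L and P are not d-separated given {K}.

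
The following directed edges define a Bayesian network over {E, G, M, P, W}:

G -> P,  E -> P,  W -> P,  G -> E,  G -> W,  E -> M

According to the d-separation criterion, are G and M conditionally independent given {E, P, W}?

Yes

We examine all 3 paths between G and M:
Path 1: G → W → P ← E → M
  W is a chain here and W is conditioned on, so the path is blocked at W.
Path 2: G → P ← E → M
  E is a fork here and E is conditioned on, so the path is blocked at E.
Path 3: G → E → M
  E is a chain here and E is conditioned on, so the path is blocked at E.
Since every path is blocked, d-separation holds.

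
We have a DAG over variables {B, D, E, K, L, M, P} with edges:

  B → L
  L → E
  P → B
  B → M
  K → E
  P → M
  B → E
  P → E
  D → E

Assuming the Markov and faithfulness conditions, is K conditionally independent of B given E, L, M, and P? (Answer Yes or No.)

No

We examine all 4 paths between K and B:
Path 1: K → E ← B
  E is a collider and E is conditioned on, which opens it — no node blocks this path, so it is active.
Path 2: K → E ← L ← B
  L is a chain here and L is conditioned on, so the path is blocked at L.
Path 3: K → E ← P → B
  P is a fork here and P is conditioned on, so the path is blocked at P.
Path 4: K → E ← P → M ← B
  P is a fork here and P is conditioned on, so the path is blocked at P.
Because an active path exists, K and B are not d-separated.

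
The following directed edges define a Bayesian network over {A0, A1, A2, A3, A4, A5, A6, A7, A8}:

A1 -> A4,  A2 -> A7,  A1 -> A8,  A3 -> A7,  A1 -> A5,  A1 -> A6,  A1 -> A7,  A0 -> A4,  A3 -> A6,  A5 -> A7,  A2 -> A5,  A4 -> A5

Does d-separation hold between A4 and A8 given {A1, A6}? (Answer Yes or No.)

Yes

Enumerating the 6 paths from A4 to A8 and testing each for blocking by {A1, A6}:
Path 1: A4 → A5 ← A2 → A7 ← A3 → A6 ← A1 → A8
  A5 is a collider here and neither A5 nor any of its descendants is conditioned on, so the collider stays closed — the path is blocked at A5.
Path 2: A4 → A5 ← A2 → A7 ← A1 → A8
  A5 is a collider here and neither A5 nor any of its descendants is conditioned on, so the collider stays closed — the path is blocked at A5.
Path 3: A4 → A5 → A7 ← A3 → A6 ← A1 → A8
  A7 is a collider here and neither A7 nor any of its descendants is conditioned on, so the collider stays closed — the path is blocked at A7.
Path 4: A4 → A5 → A7 ← A1 → A8
  A7 is a collider here and neither A7 nor any of its descendants is conditioned on, so the collider stays closed — the path is blocked at A7.
Path 5: A4 → A5 ← A1 → A8
  A5 is a collider here and neither A5 nor any of its descendants is conditioned on, so the collider stays closed — the path is blocked at A5.
Path 6: A4 ← A1 → A8
  A1 is a fork here and A1 is conditioned on, so the path is blocked at A1.
Since every path is blocked, d-separation holds.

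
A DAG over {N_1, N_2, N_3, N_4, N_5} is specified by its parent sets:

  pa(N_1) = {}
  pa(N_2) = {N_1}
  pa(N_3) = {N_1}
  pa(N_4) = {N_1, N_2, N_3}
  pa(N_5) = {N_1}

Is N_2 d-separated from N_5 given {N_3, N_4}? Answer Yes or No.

Enumerating the 3 paths from N_2 to N_5 and testing each for blocking by {N_3, N_4}:
Path 1: N_2 ← N_1 → N_5
  N_1 is a fork and N_1 is not conditioned on — no node blocks this path, so it is active.
Path 2: N_2 → N_4 ← N_3 ← N_1 → N_5
  N_3 is a chain here and N_3 is conditioned on, so the path is blocked at N_3.
Path 3: N_2 → N_4 ← N_1 → N_5
  N_4 is a collider and N_4 is conditioned on, which opens it; N_1 is a fork and N_1 is not conditioned on — no node blocks this path, so it is active.
Since the path N_2 ← N_1 → N_5 is active, N_2 and N_5 are not d-separated given {N_3, N_4}.

No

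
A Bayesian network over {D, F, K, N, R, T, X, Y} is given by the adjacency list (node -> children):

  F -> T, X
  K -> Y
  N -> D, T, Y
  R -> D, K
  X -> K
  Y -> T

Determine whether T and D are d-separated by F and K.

There are 6 undirected paths between T and D; checking each against the conditioning set {F, K}:
Path 1: T ← Y ← K ← R → D
  K is a chain here and K is conditioned on, so the path is blocked at K.
Path 2: T ← Y ← N → D
  Y is a chain and Y is not conditioned on; N is a fork and N is not conditioned on — no node blocks this path, so it is active.
Path 3: T ← N → Y ← K ← R → D
  Y is a collider here and neither Y nor any of its descendants is conditioned on, so the collider stays closed — the path is blocked at Y.
Path 4: T ← N → D
  N is a fork and N is not conditioned on — no node blocks this path, so it is active.
Path 5: T ← F → X → K ← R → D
  F is a fork here and F is conditioned on, so the path is blocked at F.
Path 6: T ← F → X → K → Y ← N → D
  F is a fork here and F is conditioned on, so the path is blocked at F.
Since the path T ← Y ← N → D is active, T and D are not d-separated given {F, K}.

No — T and D are not d-separated given {F, K}.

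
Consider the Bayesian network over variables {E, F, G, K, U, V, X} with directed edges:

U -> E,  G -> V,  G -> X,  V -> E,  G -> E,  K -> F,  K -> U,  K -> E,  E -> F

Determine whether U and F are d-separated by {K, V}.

No

We examine all 4 paths between U and F:
Path 1: U → E → F
  E is a chain and E is not conditioned on — no node blocks this path, so it is active.
Path 2: U → E ← K → F
  E is a collider here and neither E nor any of its descendants is conditioned on, so the collider stays closed — the path is blocked at E.
Path 3: U ← K → E → F
  K is a fork here and K is conditioned on, so the path is blocked at K.
Path 4: U ← K → F
  K is a fork here and K is conditioned on, so the path is blocked at K.
At least one path is unblocked, so d-separation fails.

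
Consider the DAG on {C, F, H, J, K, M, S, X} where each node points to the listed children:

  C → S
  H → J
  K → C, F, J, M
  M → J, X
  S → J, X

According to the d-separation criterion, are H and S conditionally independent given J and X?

5 paths connect H and S; each must be blocked for d-separation to hold:
  1. H → J ← M → X ← S — J:collider[open]; M:fork[open]; X:collider[open] ⇒ active
  2. H → J ← M ← K → C → S — J:collider[open]; M:chain[open]; K:fork[open]; C:chain[open] ⇒ active
  3. H → J ← S — J:collider[open] ⇒ active
  4. H → J ← K → M → X ← S — J:collider[open]; K:fork[open]; M:chain[open]; X:collider[open] ⇒ active
  5. H → J ← K → C → S — J:collider[open]; K:fork[open]; C:chain[open] ⇒ active
At least one path is unblocked, so d-separation fails.

No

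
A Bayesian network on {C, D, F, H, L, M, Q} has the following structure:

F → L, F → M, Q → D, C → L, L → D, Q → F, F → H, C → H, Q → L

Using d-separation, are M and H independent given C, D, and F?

Enumerating the 4 paths from M to H and testing each for blocking by {C, D, F}:
Path 1: M ← F ← Q → D ← L ← C → H
  F is a chain here and F is conditioned on, so the path is blocked at F.
Path 2: M ← F ← Q → L ← C → H
  F is a chain here and F is conditioned on, so the path is blocked at F.
Path 3: M ← F → H
  F is a fork here and F is conditioned on, so the path is blocked at F.
Path 4: M ← F → L ← C → H
  F is a fork here and F is conditioned on, so the path is blocked at F.
Every path is blocked, so M and H are d-separated given {C, D, F}.

Yes — M and H are d-separated given {C, D, F}.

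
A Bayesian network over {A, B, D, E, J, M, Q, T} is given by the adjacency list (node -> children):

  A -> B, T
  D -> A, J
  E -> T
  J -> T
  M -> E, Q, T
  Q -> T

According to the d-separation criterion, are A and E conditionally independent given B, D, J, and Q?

Yes

There are 6 undirected paths between A and E; checking each against the conditioning set {B, D, J, Q}:
  1. A → T ← E — T:collider[blocks] ⇒ blocked
  2. A → T ← Q ← M → E — T:collider[blocks]; Q:chain[blocks]; M:fork[open] ⇒ blocked
  3. A → T ← M → E — T:collider[blocks]; M:fork[open] ⇒ blocked
  4. A ← D → J → T ← E — D:fork[blocks]; J:chain[blocks]; T:collider[blocks] ⇒ blocked
  5. A ← D → J → T ← Q ← M → E — D:fork[blocks]; J:chain[blocks]; T:collider[blocks]; Q:chain[blocks]; M:fork[open] ⇒ blocked
  6. A ← D → J → T ← M → E — D:fork[blocks]; J:chain[blocks]; T:collider[blocks]; M:fork[open] ⇒ blocked
Every path is blocked, so A and E are d-separated given {B, D, J, Q}.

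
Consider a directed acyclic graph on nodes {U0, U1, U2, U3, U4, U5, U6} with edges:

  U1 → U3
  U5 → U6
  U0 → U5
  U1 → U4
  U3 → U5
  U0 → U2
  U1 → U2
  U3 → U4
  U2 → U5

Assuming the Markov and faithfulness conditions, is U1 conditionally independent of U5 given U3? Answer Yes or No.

4 paths connect U1 and U5; each must be blocked for d-separation to hold:
Path 1: U1 → U2 → U5
  U2 is a chain and U2 is not conditioned on — no node blocks this path, so it is active.
Path 2: U1 → U2 ← U0 → U5
  U2 is a collider here and neither U2 nor any of its descendants is conditioned on, so the collider stays closed — the path is blocked at U2.
Path 3: U1 → U4 ← U3 → U5
  U4 is a collider here and neither U4 nor any of its descendants is conditioned on, so the collider stays closed — the path is blocked at U4.
Path 4: U1 → U3 → U5
  U3 is a chain here and U3 is conditioned on, so the path is blocked at U3.
At least one path is unblocked, so d-separation fails.

No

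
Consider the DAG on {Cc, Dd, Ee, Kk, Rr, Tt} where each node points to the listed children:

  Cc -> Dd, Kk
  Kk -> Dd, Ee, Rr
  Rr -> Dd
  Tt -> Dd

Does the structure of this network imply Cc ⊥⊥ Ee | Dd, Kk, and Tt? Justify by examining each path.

We examine all 3 paths between Cc and Ee:
Path 1: Cc → Dd ← Rr ← Kk → Ee
  Kk is a fork here and Kk is conditioned on, so the path is blocked at Kk.
Path 2: Cc → Dd ← Kk → Ee
  Kk is a fork here and Kk is conditioned on, so the path is blocked at Kk.
Path 3: Cc → Kk → Ee
  Kk is a chain here and Kk is conditioned on, so the path is blocked at Kk.
Every path is blocked, so Cc and Ee are d-separated given {Dd, Kk, Tt}.

Yes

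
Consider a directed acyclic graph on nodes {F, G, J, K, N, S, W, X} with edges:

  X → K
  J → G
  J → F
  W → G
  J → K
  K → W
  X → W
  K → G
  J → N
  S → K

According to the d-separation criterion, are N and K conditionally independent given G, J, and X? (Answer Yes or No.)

Yes

Enumerating the 4 paths from N to K and testing each for blocking by {G, J, X}:
Path 1: N ← J → G ← W ← K
  J is a fork here and J is conditioned on, so the path is blocked at J.
Path 2: N ← J → G ← W ← X → K
  J is a fork here and J is conditioned on, so the path is blocked at J.
Path 3: N ← J → G ← K
  J is a fork here and J is conditioned on, so the path is blocked at J.
Path 4: N ← J → K
  J is a fork here and J is conditioned on, so the path is blocked at J.
Every path is blocked, so N and K are d-separated given {G, J, X}.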